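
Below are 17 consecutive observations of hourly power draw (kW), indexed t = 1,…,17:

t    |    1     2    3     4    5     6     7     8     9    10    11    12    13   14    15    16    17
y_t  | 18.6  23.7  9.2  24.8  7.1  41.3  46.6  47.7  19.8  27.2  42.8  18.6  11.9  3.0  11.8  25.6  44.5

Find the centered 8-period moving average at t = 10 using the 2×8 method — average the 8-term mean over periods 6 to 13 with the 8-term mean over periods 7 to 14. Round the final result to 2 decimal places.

29.59

Sum over 6–13: 41.3 + 46.6 + 47.7 + 19.8 + 27.2 + 42.8 + 18.6 + 11.9 = 255.9
Sum over 7–14: 46.6 + 47.7 + 19.8 + 27.2 + 42.8 + 18.6 + 11.9 + 3.0 = 217.6
CMA at t=10 = (255.9 + 217.6) / (2·8) = 473.5 / 16 = 29.59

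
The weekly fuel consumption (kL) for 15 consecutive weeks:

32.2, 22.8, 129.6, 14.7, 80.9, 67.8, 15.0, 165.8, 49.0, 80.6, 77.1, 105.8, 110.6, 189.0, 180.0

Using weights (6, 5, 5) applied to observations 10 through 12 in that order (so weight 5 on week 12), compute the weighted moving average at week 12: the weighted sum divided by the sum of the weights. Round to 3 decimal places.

Weighted sum: 6·80.6 + 5·77.1 + 5·105.8 = 483.6 + 385.5 + 529.0 = 1398.1
Weight total: 6 + 5 + 5 = 16
WMA = 1398.1 / 16 = 87.381

87.381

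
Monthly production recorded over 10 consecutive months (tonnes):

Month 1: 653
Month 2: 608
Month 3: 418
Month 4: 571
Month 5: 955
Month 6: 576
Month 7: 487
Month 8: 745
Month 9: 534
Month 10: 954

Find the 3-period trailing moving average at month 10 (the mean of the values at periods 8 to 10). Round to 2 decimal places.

744.33

Sum of periods 8–10: 745 + 534 + 954 = 2233
Divide by 3: 2233 / 3 = 744.33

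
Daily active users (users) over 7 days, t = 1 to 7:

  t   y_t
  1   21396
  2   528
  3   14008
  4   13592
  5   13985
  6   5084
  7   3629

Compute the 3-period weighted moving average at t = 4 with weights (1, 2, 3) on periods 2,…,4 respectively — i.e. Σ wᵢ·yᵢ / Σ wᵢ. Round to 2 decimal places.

11553.33

Weighted sum: 1·528 + 2·14008 + 3·13592 = 528 + 28016 + 40776 = 69320
Weight total: 1 + 2 + 3 = 6
WMA = 69320 / 6 = 11553.33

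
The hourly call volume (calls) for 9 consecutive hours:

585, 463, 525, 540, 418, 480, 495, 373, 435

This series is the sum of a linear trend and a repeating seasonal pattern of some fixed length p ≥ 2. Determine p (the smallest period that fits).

First differences y_{t+1} − y_t: -122, 62, 15, -122, 62, 15, -122, 62, …
The difference pattern repeats every 3 terms and not for any smaller step, so p = 3.

3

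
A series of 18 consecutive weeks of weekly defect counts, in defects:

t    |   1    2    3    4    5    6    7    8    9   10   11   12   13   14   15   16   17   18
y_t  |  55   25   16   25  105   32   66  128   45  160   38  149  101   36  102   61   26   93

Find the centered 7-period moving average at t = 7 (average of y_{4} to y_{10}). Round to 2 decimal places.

Sum of periods 4–10: 25 + 105 + 32 + 66 + 128 + 45 + 160 = 561
Divide by 7: 561 / 7 = 80.14

80.14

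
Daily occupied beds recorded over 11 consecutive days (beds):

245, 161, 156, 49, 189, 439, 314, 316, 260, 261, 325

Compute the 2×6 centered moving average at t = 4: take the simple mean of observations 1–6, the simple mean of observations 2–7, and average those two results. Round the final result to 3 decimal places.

Sum over 1–6: 245 + 161 + 156 + 49 + 189 + 439 = 1239
Sum over 2–7: 161 + 156 + 49 + 189 + 439 + 314 = 1308
CMA at t=4 = (1239 + 1308) / (2·6) = 2547 / 12 = 212.250

212.250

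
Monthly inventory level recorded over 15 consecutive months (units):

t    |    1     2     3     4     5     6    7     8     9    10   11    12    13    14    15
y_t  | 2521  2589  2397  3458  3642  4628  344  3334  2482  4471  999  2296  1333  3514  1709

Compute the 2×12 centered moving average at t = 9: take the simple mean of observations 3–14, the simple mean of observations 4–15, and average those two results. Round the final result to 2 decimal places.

2712.83

Sum over 3–14: 2397 + 3458 + 3642 + 4628 + 344 + 3334 + 2482 + 4471 + 999 + 2296 + 1333 + 3514 = 32898
Sum over 4–15: 3458 + 3642 + 4628 + 344 + 3334 + 2482 + 4471 + 999 + 2296 + 1333 + 3514 + 1709 = 32210
CMA at t=9 = (32898 + 32210) / (2·12) = 65108 / 24 = 2712.83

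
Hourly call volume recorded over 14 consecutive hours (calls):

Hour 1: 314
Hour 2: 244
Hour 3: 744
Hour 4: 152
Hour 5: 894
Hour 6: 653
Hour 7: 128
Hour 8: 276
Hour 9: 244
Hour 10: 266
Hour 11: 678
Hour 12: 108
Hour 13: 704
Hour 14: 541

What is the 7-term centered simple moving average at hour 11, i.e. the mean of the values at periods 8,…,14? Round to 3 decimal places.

Sum of periods 8–14: 276 + 244 + 266 + 678 + 108 + 704 + 541 = 2817
Divide by 7: 2817 / 7 = 402.429

402.429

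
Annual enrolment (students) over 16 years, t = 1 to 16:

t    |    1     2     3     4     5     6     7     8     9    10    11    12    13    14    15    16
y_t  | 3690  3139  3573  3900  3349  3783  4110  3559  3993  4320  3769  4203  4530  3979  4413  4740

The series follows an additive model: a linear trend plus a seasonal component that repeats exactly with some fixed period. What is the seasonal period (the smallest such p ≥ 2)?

3

First differences y_{t+1} − y_t: -551, 434, 327, -551, 434, 327, -551, 434, …
The difference pattern repeats every 3 terms and not for any smaller step, so p = 3.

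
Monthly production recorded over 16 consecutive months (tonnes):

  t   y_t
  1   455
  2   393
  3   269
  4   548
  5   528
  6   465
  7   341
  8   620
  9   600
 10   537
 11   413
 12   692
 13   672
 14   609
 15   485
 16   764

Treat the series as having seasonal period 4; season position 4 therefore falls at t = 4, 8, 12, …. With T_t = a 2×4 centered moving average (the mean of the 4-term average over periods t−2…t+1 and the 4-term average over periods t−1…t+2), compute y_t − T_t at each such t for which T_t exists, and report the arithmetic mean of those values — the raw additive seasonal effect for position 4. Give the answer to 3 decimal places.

104.500

Season position 4 occurs at t = 4, 8, 12 (where T_t is defined).
t=4: T_4 = 443.50000; y_4 − T_4 = 548 − 443.50000 = 104.50000
t=8: T_8 = 515.50000; y_8 − T_8 = 620 − 515.50000 = 104.50000
t=12: T_12 = 587.50000; y_12 − T_12 = 692 − 587.50000 = 104.50000
Mean deviation: (104.50000 + 104.50000 + 104.50000) / 3 = 104.500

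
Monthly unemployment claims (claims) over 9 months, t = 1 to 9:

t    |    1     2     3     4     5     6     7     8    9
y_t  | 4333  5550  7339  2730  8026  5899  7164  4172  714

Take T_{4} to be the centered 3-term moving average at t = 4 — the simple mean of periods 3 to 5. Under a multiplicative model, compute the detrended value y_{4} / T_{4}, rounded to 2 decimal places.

Trend T_4 = (7339 + 2730 + 8026) / 3 = 18095/3 = 6031.6667
Ratio to trend: 2730 / 6031.6667 = 0.45

0.45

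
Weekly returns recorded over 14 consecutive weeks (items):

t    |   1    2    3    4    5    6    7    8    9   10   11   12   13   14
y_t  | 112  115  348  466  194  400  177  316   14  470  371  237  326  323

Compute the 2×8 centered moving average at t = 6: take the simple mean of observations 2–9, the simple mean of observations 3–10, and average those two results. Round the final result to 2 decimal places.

275.94

Sum over 2–9: 115 + 348 + 466 + 194 + 400 + 177 + 316 + 14 = 2030
Sum over 3–10: 348 + 466 + 194 + 400 + 177 + 316 + 14 + 470 = 2385
CMA at t=6 = (2030 + 2385) / (2·8) = 4415 / 16 = 275.94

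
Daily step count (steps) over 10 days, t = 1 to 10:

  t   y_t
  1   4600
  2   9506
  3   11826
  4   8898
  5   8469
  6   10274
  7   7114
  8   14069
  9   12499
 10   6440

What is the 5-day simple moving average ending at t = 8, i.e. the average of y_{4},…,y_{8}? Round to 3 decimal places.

Sum of periods 4–8: 8898 + 8469 + 10274 + 7114 + 14069 = 48824
Divide by 5: 48824 / 5 = 9764.800

9764.800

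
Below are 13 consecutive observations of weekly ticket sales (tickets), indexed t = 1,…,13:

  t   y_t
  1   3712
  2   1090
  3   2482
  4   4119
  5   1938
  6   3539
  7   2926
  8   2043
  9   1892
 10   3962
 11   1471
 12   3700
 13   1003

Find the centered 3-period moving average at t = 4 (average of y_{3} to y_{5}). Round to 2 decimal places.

2846.33

Sum of periods 3–5: 2482 + 4119 + 1938 = 8539
Divide by 3: 8539 / 3 = 2846.33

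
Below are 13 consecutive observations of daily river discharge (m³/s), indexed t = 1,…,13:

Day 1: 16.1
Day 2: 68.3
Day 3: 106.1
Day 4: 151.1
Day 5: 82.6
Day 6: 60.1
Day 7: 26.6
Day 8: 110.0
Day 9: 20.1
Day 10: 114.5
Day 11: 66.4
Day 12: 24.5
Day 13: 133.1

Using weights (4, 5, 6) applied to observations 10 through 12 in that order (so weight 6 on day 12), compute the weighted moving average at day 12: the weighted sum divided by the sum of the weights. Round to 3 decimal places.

62.467

Weighted sum: 4·114.5 + 5·66.4 + 6·24.5 = 458.0 + 332.0 + 147.0 = 937.0
Weight total: 4 + 5 + 6 = 15
WMA = 937.0 / 15 = 62.467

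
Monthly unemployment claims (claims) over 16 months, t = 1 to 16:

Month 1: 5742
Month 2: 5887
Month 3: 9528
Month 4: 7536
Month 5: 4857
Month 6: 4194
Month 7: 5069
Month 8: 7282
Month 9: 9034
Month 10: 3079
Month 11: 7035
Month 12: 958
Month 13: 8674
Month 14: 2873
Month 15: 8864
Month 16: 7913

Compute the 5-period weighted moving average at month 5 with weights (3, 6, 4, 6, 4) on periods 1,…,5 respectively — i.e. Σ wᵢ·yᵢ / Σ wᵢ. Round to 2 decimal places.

6752.35

Weighted sum: 3·5742 + 6·5887 + 4·9528 + 6·7536 + 4·4857 = 17226 + 35322 + 38112 + 45216 + 19428 = 155304
Weight total: 3 + 6 + 4 + 6 + 4 = 23
WMA = 155304 / 23 = 6752.35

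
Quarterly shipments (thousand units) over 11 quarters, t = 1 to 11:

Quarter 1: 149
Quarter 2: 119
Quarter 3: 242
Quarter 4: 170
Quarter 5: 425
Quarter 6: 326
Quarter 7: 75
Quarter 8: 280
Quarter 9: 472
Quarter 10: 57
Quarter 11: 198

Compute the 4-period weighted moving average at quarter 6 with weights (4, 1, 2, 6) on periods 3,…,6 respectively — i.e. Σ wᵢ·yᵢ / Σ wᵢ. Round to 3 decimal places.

Weighted sum: 4·242 + 1·170 + 2·425 + 6·326 = 968 + 170 + 850 + 1956 = 3944
Weight total: 4 + 1 + 2 + 6 = 13
WMA = 3944 / 13 = 303.385

303.385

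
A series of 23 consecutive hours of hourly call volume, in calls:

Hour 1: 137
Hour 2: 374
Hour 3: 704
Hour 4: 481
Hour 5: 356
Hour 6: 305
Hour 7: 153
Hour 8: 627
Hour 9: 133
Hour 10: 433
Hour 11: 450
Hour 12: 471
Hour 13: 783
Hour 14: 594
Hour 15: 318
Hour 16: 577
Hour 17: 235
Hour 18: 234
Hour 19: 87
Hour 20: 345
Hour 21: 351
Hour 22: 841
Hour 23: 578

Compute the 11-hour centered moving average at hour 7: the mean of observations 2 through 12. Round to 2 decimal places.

Sum of periods 2–12: 374 + 704 + 481 + 356 + 305 + 153 + 627 + 133 + 433 + 450 + 471 = 4487
Divide by 11: 4487 / 11 = 407.91

407.91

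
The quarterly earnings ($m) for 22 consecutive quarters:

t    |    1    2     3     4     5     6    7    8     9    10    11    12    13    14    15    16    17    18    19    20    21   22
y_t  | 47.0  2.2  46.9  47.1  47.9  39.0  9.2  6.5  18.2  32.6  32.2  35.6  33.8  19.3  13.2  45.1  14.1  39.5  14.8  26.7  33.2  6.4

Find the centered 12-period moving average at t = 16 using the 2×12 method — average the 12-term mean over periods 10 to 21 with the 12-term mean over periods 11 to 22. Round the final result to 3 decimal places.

27.250

Sum over 10–21: 32.6 + 32.2 + 35.6 + 33.8 + 19.3 + 13.2 + 45.1 + 14.1 + 39.5 + 14.8 + 26.7 + 33.2 = 340.1
Sum over 11–22: 32.2 + 35.6 + 33.8 + 19.3 + 13.2 + 45.1 + 14.1 + 39.5 + 14.8 + 26.7 + 33.2 + 6.4 = 313.9
CMA at t=16 = (340.1 + 313.9) / (2·12) = 654.0 / 24 = 27.250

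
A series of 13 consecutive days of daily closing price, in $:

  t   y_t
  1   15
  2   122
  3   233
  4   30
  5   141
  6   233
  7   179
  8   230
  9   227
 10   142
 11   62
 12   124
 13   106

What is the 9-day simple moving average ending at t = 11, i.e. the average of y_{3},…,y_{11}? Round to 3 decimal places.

164.111

Sum of periods 3–11: 233 + 30 + 141 + 233 + 179 + 230 + 227 + 142 + 62 = 1477
Divide by 9: 1477 / 9 = 164.111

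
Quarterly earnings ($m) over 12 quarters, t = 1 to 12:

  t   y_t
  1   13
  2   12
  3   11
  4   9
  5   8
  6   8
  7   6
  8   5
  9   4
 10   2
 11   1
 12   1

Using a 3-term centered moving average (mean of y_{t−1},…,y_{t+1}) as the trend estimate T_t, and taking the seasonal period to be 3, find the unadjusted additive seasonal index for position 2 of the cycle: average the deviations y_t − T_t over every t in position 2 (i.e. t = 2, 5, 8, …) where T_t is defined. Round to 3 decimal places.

-0.167

Season position 2 occurs at t = 2, 5, 8, 11 (where T_t is defined).
t=2: T_2 = 12.00000; y_2 − T_2 = 12 − 12.00000 = 0.00000
t=5: T_5 = 8.33333; y_5 − T_5 = 8 − 8.33333 = -0.33333
t=8: T_8 = 5.00000; y_8 − T_8 = 5 − 5.00000 = 0.00000
t=11: T_11 = 1.33333; y_11 − T_11 = 1 − 1.33333 = -0.33333
Mean deviation: (0.00000 + -0.33333 + 0.00000 + -0.33333) / 4 = -0.167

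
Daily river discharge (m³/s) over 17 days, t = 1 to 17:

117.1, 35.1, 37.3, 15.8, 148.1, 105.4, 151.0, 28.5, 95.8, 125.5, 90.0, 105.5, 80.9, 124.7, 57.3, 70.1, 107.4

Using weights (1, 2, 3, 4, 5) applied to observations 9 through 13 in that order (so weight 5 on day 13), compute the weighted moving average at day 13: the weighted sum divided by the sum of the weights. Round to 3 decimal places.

Weighted sum: 1·95.8 + 2·125.5 + 3·90.0 + 4·105.5 + 5·80.9 = 95.8 + 251.0 + 270.0 + 422.0 + 404.5 = 1443.3
Weight total: 1 + 2 + 3 + 4 + 5 = 15
WMA = 1443.3 / 15 = 96.220

96.220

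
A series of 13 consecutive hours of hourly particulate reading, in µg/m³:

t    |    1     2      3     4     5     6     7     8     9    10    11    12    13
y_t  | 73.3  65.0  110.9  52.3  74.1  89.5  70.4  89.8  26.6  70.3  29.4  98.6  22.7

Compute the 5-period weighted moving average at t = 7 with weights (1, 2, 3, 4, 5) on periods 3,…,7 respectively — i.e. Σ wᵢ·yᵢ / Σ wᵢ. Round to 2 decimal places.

76.52

Weighted sum: 1·110.9 + 2·52.3 + 3·74.1 + 4·89.5 + 5·70.4 = 110.9 + 104.6 + 222.3 + 358.0 + 352.0 = 1147.8
Weight total: 1 + 2 + 3 + 4 + 5 = 15
WMA = 1147.8 / 15 = 76.52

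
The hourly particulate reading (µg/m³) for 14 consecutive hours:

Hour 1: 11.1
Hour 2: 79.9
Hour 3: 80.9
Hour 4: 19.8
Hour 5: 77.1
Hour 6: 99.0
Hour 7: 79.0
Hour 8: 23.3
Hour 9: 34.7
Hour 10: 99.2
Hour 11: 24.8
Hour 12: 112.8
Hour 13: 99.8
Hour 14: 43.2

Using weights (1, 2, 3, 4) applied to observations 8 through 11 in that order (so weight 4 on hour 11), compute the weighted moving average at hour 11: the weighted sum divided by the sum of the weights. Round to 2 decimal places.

Weighted sum: 1·23.3 + 2·34.7 + 3·99.2 + 4·24.8 = 23.3 + 69.4 + 297.6 + 99.2 = 489.5
Weight total: 1 + 2 + 3 + 4 = 10
WMA = 489.5 / 10 = 48.95

48.95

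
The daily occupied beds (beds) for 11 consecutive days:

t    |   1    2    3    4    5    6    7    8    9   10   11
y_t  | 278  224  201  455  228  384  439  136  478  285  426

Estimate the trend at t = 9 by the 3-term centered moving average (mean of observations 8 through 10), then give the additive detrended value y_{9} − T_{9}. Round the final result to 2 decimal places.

178.33

Trend T_9 = (136 + 478 + 285) / 3 = 899/3 = 299.6667
Detrended value: 478 − 299.6667 = 178.33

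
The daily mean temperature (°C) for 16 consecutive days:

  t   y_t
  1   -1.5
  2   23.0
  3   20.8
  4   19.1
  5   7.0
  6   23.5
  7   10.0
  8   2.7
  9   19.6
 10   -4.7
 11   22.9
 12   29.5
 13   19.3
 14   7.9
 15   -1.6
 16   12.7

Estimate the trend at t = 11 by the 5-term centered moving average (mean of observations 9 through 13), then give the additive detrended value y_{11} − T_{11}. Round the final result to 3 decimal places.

5.580

Trend T_11 = (19.6 + (-4.7) + 22.9 + 29.5 + 19.3) / 5 = 86.6/5 = 17.32000
Detrended value: 22.9 − 17.32000 = 5.580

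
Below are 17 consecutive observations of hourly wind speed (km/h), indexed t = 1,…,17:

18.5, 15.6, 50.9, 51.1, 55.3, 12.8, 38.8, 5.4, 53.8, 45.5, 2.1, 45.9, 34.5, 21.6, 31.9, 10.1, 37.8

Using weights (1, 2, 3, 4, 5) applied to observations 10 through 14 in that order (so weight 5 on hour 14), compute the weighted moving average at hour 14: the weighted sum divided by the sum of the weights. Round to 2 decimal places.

Weighted sum: 1·45.5 + 2·2.1 + 3·45.9 + 4·34.5 + 5·21.6 = 45.5 + 4.2 + 137.7 + 138.0 + 108.0 = 433.4
Weight total: 1 + 2 + 3 + 4 + 5 = 15
WMA = 433.4 / 15 = 28.89

28.89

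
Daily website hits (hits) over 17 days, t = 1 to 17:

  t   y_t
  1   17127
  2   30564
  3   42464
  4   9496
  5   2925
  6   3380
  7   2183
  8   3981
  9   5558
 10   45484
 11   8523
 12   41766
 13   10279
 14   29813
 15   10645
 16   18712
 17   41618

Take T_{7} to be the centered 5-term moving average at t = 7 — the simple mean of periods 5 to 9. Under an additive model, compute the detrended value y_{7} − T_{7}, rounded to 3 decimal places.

Trend T_7 = (2925 + 3380 + 2183 + 3981 + 5558) / 5 = 18027/5 = 3605.40000
Detrended value: 2183 − 3605.40000 = -1422.400

-1422.400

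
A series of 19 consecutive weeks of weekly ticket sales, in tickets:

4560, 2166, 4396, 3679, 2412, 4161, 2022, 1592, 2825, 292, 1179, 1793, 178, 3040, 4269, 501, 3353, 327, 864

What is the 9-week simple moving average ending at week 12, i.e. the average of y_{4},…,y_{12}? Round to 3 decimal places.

2217.222

Sum of periods 4–12: 3679 + 2412 + 4161 + 2022 + 1592 + 2825 + 292 + 1179 + 1793 = 19955
Divide by 9: 19955 / 9 = 2217.222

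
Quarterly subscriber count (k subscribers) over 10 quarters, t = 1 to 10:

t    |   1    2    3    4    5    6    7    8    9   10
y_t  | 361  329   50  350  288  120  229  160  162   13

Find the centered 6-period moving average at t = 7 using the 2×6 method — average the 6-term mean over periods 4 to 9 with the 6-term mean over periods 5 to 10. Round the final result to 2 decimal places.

Sum over 4–9: 350 + 288 + 120 + 229 + 160 + 162 = 1309
Sum over 5–10: 288 + 120 + 229 + 160 + 162 + 13 = 972
CMA at t=7 = (1309 + 972) / (2·6) = 2281 / 12 = 190.08

190.08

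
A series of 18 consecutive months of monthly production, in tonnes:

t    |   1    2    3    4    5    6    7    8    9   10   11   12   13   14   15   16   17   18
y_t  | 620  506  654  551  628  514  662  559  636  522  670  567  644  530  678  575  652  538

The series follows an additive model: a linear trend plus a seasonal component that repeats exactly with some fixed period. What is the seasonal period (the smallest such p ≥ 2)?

4

First differences y_{t+1} − y_t: -114, 148, -103, 77, -114, 148, -103, 77, -114, 148, …
The difference pattern repeats every 4 terms and not for any smaller step, so p = 4.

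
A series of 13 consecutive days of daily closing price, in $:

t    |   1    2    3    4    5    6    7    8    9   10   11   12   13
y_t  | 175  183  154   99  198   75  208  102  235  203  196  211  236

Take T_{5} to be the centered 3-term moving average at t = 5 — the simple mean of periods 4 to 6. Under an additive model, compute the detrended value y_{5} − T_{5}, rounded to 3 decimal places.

Trend T_5 = (99 + 198 + 75) / 3 = 372/3 = 124.00000
Detrended value: 198 − 124.00000 = 74.000

74.000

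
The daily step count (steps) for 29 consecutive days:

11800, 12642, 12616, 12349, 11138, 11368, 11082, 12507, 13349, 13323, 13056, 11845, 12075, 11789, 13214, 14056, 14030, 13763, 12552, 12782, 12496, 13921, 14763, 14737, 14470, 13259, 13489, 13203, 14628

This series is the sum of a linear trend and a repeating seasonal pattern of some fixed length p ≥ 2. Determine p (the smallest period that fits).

7

First differences y_{t+1} − y_t: 842, -26, -267, -1211, 230, -286, 1425, 842, -26, -267, -1211, 230, -286, 1425, 842, -26, …
The difference pattern repeats every 7 terms and not for any smaller step, so p = 7.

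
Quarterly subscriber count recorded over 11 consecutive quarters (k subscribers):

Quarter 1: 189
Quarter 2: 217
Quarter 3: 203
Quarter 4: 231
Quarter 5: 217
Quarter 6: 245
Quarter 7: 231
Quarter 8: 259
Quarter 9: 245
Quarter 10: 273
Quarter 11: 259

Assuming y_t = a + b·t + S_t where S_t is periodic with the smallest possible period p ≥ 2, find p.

2

First differences y_{t+1} − y_t: 28, -14, 28, -14, 28, -14, …
The difference pattern repeats every 2 terms and not for any smaller step, so p = 2.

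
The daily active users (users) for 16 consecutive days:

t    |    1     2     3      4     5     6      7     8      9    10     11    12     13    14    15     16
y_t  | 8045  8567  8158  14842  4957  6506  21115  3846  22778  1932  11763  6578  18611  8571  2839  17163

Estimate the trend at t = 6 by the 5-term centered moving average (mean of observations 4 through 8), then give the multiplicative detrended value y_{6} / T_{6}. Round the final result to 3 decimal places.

0.635

Trend T_6 = (14842 + 4957 + 6506 + 21115 + 3846) / 5 = 51266/5 = 10253.20000
Ratio to trend: 6506 / 10253.20000 = 0.635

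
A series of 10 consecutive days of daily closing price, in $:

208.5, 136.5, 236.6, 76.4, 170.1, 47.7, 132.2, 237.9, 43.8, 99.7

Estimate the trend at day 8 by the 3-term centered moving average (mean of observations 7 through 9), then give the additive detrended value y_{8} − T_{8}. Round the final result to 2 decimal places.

Trend T_8 = (132.2 + 237.9 + 43.8) / 3 = 413.9/3 = 137.9667
Detrended value: 237.9 − 137.9667 = 99.93

99.93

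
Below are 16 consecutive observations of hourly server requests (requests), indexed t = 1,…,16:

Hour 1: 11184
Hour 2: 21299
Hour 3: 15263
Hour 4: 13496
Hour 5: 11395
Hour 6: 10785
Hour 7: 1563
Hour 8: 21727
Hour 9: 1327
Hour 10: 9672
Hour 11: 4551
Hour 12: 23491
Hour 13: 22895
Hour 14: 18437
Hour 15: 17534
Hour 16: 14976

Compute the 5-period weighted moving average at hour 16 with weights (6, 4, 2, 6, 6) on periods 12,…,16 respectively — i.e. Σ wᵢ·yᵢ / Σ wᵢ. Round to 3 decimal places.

19352.500

Weighted sum: 6·23491 + 4·22895 + 2·18437 + 6·17534 + 6·14976 = 140946 + 91580 + 36874 + 105204 + 89856 = 464460
Weight total: 6 + 4 + 2 + 6 + 6 = 24
WMA = 464460 / 24 = 19352.500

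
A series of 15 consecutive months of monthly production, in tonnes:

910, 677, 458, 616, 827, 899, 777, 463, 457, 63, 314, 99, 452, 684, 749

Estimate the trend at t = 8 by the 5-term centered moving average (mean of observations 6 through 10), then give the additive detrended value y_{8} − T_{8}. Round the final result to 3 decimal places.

Trend T_8 = (899 + 777 + 463 + 457 + 63) / 5 = 2659/5 = 531.80000
Detrended value: 463 − 531.80000 = -68.800

-68.800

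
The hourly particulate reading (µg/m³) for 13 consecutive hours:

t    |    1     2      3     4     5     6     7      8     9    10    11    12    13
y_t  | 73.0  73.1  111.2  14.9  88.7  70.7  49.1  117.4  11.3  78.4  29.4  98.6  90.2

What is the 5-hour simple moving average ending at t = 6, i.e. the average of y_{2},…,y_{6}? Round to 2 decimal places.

Sum of periods 2–6: 73.1 + 111.2 + 14.9 + 88.7 + 70.7 = 358.6
Divide by 5: 358.6 / 5 = 71.72

71.72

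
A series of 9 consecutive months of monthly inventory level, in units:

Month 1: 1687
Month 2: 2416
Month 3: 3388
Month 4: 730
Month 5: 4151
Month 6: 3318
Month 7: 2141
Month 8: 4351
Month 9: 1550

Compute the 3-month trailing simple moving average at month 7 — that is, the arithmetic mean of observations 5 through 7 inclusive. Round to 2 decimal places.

3203.33

Sum of periods 5–7: 4151 + 3318 + 2141 = 9610
Divide by 3: 9610 / 3 = 3203.33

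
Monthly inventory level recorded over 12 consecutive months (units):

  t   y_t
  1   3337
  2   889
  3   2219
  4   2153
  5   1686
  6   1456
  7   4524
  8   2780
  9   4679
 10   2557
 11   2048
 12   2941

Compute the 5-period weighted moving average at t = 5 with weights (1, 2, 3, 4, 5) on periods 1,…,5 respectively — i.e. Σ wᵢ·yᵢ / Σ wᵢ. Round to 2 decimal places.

1920.93

Weighted sum: 1·3337 + 2·889 + 3·2219 + 4·2153 + 5·1686 = 3337 + 1778 + 6657 + 8612 + 8430 = 28814
Weight total: 1 + 2 + 3 + 4 + 5 = 15
WMA = 28814 / 15 = 1920.93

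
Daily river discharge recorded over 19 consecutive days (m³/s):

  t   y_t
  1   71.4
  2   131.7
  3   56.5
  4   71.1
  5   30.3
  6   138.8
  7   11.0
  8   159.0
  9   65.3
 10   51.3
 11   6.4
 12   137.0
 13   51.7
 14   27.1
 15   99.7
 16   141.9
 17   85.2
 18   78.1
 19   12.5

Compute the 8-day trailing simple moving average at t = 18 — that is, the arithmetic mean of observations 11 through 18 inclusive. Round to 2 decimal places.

Sum of periods 11–18: 6.4 + 137.0 + 51.7 + 27.1 + 99.7 + 141.9 + 85.2 + 78.1 = 627.1
Divide by 8: 627.1 / 8 = 78.39

78.39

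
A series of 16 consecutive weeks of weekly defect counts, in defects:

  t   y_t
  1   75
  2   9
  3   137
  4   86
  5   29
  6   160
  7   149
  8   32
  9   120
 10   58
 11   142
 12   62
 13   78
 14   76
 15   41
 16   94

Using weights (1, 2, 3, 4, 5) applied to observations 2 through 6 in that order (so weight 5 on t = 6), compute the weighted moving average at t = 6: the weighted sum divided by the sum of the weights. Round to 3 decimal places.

Weighted sum: 1·9 + 2·137 + 3·86 + 4·29 + 5·160 = 9 + 274 + 258 + 116 + 800 = 1457
Weight total: 1 + 2 + 3 + 4 + 5 = 15
WMA = 1457 / 15 = 97.133

97.133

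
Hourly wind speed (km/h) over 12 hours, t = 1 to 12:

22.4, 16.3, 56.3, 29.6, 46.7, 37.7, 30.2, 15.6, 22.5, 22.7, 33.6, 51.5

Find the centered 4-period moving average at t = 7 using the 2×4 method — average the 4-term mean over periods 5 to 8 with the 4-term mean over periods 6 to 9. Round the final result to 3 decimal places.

29.525

Sum over 5–8: 46.7 + 37.7 + 30.2 + 15.6 = 130.2
Sum over 6–9: 37.7 + 30.2 + 15.6 + 22.5 = 106.0
CMA at t=7 = (130.2 + 106.0) / (2·4) = 236.2 / 8 = 29.525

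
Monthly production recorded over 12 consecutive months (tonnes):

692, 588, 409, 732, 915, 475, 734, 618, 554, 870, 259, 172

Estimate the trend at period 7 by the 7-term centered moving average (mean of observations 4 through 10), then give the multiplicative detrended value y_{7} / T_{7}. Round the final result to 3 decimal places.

Trend T_7 = (732 + 915 + 475 + 734 + 618 + 554 + 870) / 7 = 4898/7 = 699.71429
Ratio to trend: 734 / 699.71429 = 1.049

1.049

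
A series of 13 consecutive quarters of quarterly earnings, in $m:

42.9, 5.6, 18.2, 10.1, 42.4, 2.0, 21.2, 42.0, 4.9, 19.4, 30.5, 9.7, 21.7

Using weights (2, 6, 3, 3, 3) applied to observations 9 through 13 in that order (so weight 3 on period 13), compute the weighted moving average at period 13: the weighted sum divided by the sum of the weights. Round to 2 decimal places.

Weighted sum: 2·4.9 + 6·19.4 + 3·30.5 + 3·9.7 + 3·21.7 = 9.8 + 116.4 + 91.5 + 29.1 + 65.1 = 311.9
Weight total: 2 + 6 + 3 + 3 + 3 = 17
WMA = 311.9 / 17 = 18.35

18.35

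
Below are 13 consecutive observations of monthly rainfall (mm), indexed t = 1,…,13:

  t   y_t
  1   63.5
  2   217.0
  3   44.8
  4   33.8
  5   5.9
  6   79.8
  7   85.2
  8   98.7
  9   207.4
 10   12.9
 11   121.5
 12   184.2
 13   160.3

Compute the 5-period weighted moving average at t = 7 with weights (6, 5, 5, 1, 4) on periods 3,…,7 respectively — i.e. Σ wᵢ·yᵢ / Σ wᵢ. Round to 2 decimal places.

Weighted sum: 6·44.8 + 5·33.8 + 5·5.9 + 1·79.8 + 4·85.2 = 268.8 + 169.0 + 29.5 + 79.8 + 340.8 = 887.9
Weight total: 6 + 5 + 5 + 1 + 4 = 21
WMA = 887.9 / 21 = 42.28

42.28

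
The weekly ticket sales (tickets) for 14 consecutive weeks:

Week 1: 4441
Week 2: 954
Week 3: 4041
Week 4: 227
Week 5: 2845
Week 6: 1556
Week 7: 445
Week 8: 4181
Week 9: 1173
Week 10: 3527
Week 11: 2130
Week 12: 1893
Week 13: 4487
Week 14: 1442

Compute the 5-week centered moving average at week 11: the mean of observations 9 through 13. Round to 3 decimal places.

Sum of periods 9–13: 1173 + 3527 + 2130 + 1893 + 4487 = 13210
Divide by 5: 13210 / 5 = 2642.000

2642.000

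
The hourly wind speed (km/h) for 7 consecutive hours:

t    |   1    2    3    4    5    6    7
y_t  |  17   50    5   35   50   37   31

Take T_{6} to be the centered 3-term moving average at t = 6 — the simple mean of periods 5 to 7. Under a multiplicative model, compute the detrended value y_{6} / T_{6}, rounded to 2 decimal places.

0.94

Trend T_6 = (50 + 37 + 31) / 3 = 118/3 = 39.3333
Ratio to trend: 37 / 39.3333 = 0.94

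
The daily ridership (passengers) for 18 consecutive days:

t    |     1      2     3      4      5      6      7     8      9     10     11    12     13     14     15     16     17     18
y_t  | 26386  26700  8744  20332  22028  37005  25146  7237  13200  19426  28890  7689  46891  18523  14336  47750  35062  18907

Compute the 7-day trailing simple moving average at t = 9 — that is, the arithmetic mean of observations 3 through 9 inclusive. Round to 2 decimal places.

19098.86

Sum of periods 3–9: 8744 + 20332 + 22028 + 37005 + 25146 + 7237 + 13200 = 133692
Divide by 7: 133692 / 7 = 19098.86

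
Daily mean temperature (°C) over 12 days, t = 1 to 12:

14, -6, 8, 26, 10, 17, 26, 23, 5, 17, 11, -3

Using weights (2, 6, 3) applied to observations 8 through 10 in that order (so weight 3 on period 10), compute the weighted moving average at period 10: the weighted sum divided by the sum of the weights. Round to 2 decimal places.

11.55

Weighted sum: 2·23 + 6·5 + 3·17 = 46 + 30 + 51 = 127
Weight total: 2 + 6 + 3 = 11
WMA = 127 / 11 = 11.55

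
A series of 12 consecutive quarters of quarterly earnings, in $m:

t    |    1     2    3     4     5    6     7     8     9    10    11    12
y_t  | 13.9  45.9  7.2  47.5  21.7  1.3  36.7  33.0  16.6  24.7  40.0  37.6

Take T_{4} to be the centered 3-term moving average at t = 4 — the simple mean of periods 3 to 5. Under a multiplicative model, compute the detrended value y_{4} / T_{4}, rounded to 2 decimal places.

Trend T_4 = (7.2 + 47.5 + 21.7) / 3 = 76.4/3 = 25.4667
Ratio to trend: 47.5 / 25.4667 = 1.87

1.87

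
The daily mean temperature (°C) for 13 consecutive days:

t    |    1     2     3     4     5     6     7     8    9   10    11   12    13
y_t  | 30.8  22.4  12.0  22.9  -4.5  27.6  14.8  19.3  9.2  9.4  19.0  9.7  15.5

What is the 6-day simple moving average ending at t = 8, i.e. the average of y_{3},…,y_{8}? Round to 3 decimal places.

15.350

Sum of periods 3–8: 12.0 + 22.9 + (-4.5) + 27.6 + 14.8 + 19.3 = 92.1
Divide by 6: 92.1 / 6 = 15.350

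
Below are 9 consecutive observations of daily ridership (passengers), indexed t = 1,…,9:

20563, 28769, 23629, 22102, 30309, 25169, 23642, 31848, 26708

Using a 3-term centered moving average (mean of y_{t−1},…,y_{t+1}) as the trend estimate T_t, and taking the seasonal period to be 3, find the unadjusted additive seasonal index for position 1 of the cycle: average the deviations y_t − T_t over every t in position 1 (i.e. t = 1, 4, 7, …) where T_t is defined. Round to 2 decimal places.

-3244.50

Season position 1 occurs at t = 4, 7 (where T_t is defined).
t=4: T_4 = 25346.6667; y_4 − T_4 = 22102 − 25346.6667 = -3244.6667
t=7: T_7 = 26886.3333; y_7 − T_7 = 23642 − 26886.3333 = -3244.3333
Mean deviation: (-3244.6667 + -3244.3333) / 2 = -3244.50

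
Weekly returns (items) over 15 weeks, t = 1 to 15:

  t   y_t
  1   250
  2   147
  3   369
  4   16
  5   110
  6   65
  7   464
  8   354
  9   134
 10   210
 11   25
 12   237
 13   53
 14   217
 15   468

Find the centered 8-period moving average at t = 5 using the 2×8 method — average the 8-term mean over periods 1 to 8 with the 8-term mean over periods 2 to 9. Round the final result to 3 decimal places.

214.625

Sum over 1–8: 250 + 147 + 369 + 16 + 110 + 65 + 464 + 354 = 1775
Sum over 2–9: 147 + 369 + 16 + 110 + 65 + 464 + 354 + 134 = 1659
CMA at t=5 = (1775 + 1659) / (2·8) = 3434 / 16 = 214.625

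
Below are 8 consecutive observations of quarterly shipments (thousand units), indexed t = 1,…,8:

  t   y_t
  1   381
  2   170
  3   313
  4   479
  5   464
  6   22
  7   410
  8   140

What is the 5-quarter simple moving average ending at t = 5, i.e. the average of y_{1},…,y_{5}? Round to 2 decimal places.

361.40

Sum of periods 1–5: 381 + 170 + 313 + 479 + 464 = 1807
Divide by 5: 1807 / 5 = 361.40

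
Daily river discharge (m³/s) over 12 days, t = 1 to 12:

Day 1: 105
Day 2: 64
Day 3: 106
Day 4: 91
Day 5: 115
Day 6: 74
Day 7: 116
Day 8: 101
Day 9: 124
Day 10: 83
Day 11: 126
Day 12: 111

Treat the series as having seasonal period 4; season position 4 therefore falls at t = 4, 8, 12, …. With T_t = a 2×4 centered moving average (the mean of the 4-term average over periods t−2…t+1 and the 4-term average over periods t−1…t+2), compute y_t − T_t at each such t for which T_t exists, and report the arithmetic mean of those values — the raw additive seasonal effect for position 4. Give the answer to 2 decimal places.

-4.06

Season position 4 occurs at t = 4, 8 (where T_t is defined).
t=4: T_4 = 95.2500; y_4 − T_4 = 91 − 95.2500 = -4.2500
t=8: T_8 = 104.8750; y_8 − T_8 = 101 − 104.8750 = -3.8750
Mean deviation: (-4.2500 + -3.8750) / 2 = -4.06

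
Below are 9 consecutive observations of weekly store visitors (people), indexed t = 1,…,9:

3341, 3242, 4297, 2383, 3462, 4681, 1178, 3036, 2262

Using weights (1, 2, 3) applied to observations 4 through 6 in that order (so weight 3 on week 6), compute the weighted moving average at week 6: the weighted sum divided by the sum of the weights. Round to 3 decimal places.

3891.667

Weighted sum: 1·2383 + 2·3462 + 3·4681 = 2383 + 6924 + 14043 = 23350
Weight total: 1 + 2 + 3 = 6
WMA = 23350 / 6 = 3891.667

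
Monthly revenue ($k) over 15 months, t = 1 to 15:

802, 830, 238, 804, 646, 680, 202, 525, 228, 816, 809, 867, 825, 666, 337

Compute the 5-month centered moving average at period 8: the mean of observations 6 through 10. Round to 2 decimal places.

Sum of periods 6–10: 680 + 202 + 525 + 228 + 816 = 2451
Divide by 5: 2451 / 5 = 490.20

490.20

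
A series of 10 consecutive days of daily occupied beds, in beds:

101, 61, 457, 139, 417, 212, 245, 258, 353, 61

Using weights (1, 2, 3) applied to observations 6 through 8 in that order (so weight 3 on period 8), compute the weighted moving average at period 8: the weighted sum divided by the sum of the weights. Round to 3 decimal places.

246.000

Weighted sum: 1·212 + 2·245 + 3·258 = 212 + 490 + 774 = 1476
Weight total: 1 + 2 + 3 = 6
WMA = 1476 / 6 = 246.000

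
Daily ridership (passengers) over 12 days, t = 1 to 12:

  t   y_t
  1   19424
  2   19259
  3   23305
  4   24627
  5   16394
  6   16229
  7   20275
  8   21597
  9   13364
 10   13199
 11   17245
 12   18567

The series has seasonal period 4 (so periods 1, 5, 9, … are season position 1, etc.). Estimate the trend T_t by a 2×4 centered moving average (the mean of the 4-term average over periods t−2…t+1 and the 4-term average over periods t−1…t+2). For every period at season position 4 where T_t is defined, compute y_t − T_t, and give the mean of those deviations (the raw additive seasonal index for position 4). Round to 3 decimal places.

4109.500

Season position 4 occurs at t = 4, 8 (where T_t is defined).
t=4: T_4 = 20517.50000; y_4 − T_4 = 24627 − 20517.50000 = 4109.50000
t=8: T_8 = 17487.50000; y_8 − T_8 = 21597 − 17487.50000 = 4109.50000
Mean deviation: (4109.50000 + 4109.50000) / 2 = 4109.500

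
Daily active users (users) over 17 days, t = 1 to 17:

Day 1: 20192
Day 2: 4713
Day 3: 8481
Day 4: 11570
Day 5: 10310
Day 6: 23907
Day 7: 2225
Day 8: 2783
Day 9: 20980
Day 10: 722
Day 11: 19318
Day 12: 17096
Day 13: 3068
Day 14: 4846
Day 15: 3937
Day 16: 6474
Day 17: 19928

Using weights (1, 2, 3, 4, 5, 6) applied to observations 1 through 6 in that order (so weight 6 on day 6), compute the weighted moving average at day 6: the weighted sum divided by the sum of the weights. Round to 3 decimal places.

Weighted sum: 1·20192 + 2·4713 + 3·8481 + 4·11570 + 5·10310 + 6·23907 = 20192 + 9426 + 25443 + 46280 + 51550 + 143442 = 296333
Weight total: 1 + 2 + 3 + 4 + 5 + 6 = 21
WMA = 296333 / 21 = 14111.095

14111.095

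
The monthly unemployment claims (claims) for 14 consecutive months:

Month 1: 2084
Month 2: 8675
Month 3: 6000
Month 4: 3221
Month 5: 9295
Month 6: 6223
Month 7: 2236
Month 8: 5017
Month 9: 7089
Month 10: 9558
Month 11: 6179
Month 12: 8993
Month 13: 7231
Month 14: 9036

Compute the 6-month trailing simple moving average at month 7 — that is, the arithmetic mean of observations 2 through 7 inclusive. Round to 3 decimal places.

5941.667

Sum of periods 2–7: 8675 + 6000 + 3221 + 9295 + 6223 + 2236 = 35650
Divide by 6: 35650 / 6 = 5941.667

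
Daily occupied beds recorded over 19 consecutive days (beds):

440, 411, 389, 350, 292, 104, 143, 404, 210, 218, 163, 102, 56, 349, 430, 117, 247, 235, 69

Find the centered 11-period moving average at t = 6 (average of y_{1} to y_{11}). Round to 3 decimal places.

Sum of periods 1–11: 440 + 411 + 389 + 350 + 292 + 104 + 143 + 404 + 210 + 218 + 163 = 3124
Divide by 11: 3124 / 11 = 284.000

284.000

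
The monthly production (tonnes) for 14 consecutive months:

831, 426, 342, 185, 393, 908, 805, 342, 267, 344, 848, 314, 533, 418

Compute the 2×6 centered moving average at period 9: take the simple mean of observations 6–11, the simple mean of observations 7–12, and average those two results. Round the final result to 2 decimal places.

536.17

Sum over 6–11: 908 + 805 + 342 + 267 + 344 + 848 = 3514
Sum over 7–12: 805 + 342 + 267 + 344 + 848 + 314 = 2920
CMA at t=9 = (3514 + 2920) / (2·6) = 6434 / 12 = 536.17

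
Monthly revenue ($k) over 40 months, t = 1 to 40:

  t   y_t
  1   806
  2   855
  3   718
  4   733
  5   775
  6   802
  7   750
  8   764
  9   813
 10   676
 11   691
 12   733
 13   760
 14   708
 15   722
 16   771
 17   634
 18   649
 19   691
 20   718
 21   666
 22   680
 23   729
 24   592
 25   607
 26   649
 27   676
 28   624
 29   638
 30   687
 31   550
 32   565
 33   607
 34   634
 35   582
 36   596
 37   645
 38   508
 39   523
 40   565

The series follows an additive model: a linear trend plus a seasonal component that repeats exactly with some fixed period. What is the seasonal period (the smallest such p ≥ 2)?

7

First differences y_{t+1} − y_t: 49, -137, 15, 42, 27, -52, 14, 49, -137, 15, 42, 27, -52, 14, 49, -137, …
The difference pattern repeats every 7 terms and not for any smaller step, so p = 7.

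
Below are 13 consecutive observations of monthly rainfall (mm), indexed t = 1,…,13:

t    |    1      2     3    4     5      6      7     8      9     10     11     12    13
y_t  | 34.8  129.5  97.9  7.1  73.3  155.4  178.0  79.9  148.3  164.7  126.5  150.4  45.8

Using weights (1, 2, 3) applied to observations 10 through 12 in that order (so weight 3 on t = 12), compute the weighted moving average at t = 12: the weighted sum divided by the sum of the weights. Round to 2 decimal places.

Weighted sum: 1·164.7 + 2·126.5 + 3·150.4 = 164.7 + 253.0 + 451.2 = 868.9
Weight total: 1 + 2 + 3 = 6
WMA = 868.9 / 6 = 144.82

144.82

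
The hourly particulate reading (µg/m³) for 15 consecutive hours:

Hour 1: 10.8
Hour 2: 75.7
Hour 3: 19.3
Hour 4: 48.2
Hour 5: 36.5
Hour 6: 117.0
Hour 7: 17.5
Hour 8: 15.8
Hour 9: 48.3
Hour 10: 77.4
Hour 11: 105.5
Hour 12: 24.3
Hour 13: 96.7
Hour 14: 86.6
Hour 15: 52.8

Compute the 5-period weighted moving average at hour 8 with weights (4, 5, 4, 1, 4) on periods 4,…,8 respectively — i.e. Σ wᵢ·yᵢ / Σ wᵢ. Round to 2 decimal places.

Weighted sum: 4·48.2 + 5·36.5 + 4·117.0 + 1·17.5 + 4·15.8 = 192.8 + 182.5 + 468.0 + 17.5 + 63.2 = 924.0
Weight total: 4 + 5 + 4 + 1 + 4 = 18
WMA = 924.0 / 18 = 51.33

51.33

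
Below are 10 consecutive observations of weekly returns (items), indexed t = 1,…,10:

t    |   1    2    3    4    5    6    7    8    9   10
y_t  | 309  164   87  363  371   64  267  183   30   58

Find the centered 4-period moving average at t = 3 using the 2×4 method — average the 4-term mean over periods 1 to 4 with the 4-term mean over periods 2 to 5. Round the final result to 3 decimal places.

238.500

Sum over 1–4: 309 + 164 + 87 + 363 = 923
Sum over 2–5: 164 + 87 + 363 + 371 = 985
CMA at t=3 = (923 + 985) / (2·4) = 1908 / 8 = 238.500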